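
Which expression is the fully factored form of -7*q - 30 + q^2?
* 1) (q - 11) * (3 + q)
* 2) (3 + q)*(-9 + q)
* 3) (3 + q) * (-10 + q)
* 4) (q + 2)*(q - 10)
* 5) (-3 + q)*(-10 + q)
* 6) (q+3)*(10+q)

We need to factor -7*q - 30 + q^2.
The factored form is (3 + q) * (-10 + q).
3) (3 + q) * (-10 + q)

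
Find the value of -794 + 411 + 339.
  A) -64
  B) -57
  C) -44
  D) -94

First: -794 + 411 = -383
Then: -383 + 339 = -44
C) -44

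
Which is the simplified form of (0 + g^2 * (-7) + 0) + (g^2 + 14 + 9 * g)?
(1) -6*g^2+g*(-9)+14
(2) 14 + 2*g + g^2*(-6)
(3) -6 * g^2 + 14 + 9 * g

Adding the polynomials and combining like terms:
(0 + g^2*(-7) + 0) + (g^2 + 14 + 9*g)
= -6 * g^2 + 14 + 9 * g
3) -6 * g^2 + 14 + 9 * g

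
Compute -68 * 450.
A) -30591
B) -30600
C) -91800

-68 * 450 = -30600
B) -30600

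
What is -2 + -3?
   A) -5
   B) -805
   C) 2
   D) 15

-2 + -3 = -5
A) -5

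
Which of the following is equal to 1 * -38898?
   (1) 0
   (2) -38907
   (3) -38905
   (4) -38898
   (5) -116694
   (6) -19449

1 * -38898 = -38898
4) -38898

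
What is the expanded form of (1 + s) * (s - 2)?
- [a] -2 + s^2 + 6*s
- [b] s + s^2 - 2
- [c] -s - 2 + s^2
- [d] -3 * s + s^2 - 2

Expanding (1 + s) * (s - 2):
= -s - 2 + s^2
c) -s - 2 + s^2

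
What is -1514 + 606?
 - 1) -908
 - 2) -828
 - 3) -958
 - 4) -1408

-1514 + 606 = -908
1) -908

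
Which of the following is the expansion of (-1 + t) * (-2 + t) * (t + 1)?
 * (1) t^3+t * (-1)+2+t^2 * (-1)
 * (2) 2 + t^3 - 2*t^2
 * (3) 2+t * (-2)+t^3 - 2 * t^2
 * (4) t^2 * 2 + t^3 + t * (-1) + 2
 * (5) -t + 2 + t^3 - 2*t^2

Expanding (-1 + t) * (-2 + t) * (t + 1):
= -t + 2 + t^3 - 2*t^2
5) -t + 2 + t^3 - 2*t^2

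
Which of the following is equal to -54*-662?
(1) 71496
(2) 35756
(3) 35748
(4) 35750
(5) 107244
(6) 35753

-54 * -662 = 35748
3) 35748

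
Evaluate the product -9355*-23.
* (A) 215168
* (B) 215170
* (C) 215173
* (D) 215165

-9355 * -23 = 215165
D) 215165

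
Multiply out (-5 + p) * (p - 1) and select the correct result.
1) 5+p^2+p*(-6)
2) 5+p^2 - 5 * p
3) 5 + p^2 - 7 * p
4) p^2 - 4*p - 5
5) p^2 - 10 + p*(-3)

Expanding (-5 + p) * (p - 1):
= 5+p^2+p*(-6)
1) 5+p^2+p*(-6)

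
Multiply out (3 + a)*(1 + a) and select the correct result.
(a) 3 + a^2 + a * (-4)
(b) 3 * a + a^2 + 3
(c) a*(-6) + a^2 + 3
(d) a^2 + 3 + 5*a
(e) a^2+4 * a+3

Expanding (3 + a)*(1 + a):
= a^2+4 * a+3
e) a^2+4 * a+3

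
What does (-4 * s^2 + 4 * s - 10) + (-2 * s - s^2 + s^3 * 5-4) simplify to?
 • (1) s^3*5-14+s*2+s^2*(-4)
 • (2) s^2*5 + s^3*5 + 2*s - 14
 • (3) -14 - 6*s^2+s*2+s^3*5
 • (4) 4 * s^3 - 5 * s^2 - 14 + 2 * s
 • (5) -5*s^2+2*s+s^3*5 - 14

Adding the polynomials and combining like terms:
(-4*s^2 + 4*s - 10) + (-2*s - s^2 + s^3*5 - 4)
= -5*s^2+2*s+s^3*5 - 14
5) -5*s^2+2*s+s^3*5 - 14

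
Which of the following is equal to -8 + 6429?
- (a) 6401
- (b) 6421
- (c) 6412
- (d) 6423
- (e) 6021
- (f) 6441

-8 + 6429 = 6421
b) 6421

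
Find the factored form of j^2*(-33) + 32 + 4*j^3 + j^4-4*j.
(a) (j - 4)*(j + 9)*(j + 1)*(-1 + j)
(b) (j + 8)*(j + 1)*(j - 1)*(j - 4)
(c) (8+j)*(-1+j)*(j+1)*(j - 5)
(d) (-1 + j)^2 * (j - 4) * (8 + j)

We need to factor j^2*(-33) + 32 + 4*j^3 + j^4-4*j.
The factored form is (j + 8)*(j + 1)*(j - 1)*(j - 4).
b) (j + 8)*(j + 1)*(j - 1)*(j - 4)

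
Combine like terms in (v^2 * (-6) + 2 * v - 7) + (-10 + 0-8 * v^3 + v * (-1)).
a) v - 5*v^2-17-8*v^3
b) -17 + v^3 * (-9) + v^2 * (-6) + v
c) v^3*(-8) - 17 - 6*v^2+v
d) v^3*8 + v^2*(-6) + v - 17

Adding the polynomials and combining like terms:
(v^2*(-6) + 2*v - 7) + (-10 + 0 - 8*v^3 + v*(-1))
= v^3*(-8) - 17 - 6*v^2+v
c) v^3*(-8) - 17 - 6*v^2+v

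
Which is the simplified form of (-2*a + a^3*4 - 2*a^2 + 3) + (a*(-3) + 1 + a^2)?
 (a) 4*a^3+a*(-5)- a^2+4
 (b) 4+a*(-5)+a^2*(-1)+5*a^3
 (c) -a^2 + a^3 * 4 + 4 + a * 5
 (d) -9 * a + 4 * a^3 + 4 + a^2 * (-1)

Adding the polynomials and combining like terms:
(-2*a + a^3*4 - 2*a^2 + 3) + (a*(-3) + 1 + a^2)
= 4*a^3+a*(-5)- a^2+4
a) 4*a^3+a*(-5)- a^2+4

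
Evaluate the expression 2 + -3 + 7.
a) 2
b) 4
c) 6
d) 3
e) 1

First: 2 + -3 = -1
Then: -1 + 7 = 6
c) 6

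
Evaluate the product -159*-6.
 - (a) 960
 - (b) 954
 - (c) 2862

-159 * -6 = 954
b) 954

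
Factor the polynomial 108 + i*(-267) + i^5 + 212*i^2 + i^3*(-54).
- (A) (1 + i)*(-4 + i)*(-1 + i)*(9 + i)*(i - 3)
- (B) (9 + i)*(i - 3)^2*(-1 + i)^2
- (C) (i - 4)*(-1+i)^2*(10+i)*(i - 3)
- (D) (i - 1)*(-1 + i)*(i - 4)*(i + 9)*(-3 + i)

We need to factor 108 + i*(-267) + i^5 + 212*i^2 + i^3*(-54).
The factored form is (i - 1)*(-1 + i)*(i - 4)*(i + 9)*(-3 + i).
D) (i - 1)*(-1 + i)*(i - 4)*(i + 9)*(-3 + i)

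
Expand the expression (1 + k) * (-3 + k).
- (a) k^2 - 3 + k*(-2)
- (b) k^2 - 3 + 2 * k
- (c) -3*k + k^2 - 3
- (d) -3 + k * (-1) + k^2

Expanding (1 + k) * (-3 + k):
= k^2 - 3 + k*(-2)
a) k^2 - 3 + k*(-2)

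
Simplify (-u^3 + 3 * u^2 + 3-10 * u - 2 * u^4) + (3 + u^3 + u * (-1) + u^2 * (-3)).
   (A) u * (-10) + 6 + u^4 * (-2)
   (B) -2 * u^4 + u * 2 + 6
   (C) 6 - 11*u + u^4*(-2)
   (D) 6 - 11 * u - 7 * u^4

Adding the polynomials and combining like terms:
(-u^3 + 3*u^2 + 3 - 10*u - 2*u^4) + (3 + u^3 + u*(-1) + u^2*(-3))
= 6 - 11*u + u^4*(-2)
C) 6 - 11*u + u^4*(-2)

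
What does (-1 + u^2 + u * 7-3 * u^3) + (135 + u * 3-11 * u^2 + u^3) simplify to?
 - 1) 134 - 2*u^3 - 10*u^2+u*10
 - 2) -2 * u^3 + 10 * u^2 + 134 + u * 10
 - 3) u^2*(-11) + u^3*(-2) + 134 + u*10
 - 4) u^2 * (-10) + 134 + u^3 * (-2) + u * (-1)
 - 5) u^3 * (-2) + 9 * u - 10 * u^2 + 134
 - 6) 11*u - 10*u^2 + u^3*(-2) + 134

Adding the polynomials and combining like terms:
(-1 + u^2 + u*7 - 3*u^3) + (135 + u*3 - 11*u^2 + u^3)
= 134 - 2*u^3 - 10*u^2+u*10
1) 134 - 2*u^3 - 10*u^2+u*10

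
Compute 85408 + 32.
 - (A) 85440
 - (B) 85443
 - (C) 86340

85408 + 32 = 85440
A) 85440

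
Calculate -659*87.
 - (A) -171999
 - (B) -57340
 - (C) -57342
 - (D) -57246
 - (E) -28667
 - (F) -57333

-659 * 87 = -57333
F) -57333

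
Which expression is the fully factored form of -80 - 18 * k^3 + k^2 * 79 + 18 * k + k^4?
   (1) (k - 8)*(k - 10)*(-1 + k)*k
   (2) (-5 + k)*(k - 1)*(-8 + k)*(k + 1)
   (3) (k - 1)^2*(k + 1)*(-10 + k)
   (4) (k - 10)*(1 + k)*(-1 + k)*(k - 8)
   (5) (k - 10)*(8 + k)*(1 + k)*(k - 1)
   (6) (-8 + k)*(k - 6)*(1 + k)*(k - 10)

We need to factor -80 - 18 * k^3 + k^2 * 79 + 18 * k + k^4.
The factored form is (k - 10)*(1 + k)*(-1 + k)*(k - 8).
4) (k - 10)*(1 + k)*(-1 + k)*(k - 8)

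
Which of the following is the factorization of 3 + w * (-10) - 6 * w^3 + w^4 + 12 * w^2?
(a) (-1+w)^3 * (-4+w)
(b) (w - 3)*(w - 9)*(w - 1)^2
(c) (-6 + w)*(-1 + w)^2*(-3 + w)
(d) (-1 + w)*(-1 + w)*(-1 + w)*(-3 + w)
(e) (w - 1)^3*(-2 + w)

We need to factor 3 + w * (-10) - 6 * w^3 + w^4 + 12 * w^2.
The factored form is (-1 + w)*(-1 + w)*(-1 + w)*(-3 + w).
d) (-1 + w)*(-1 + w)*(-1 + w)*(-3 + w)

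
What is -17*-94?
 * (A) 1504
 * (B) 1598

-17 * -94 = 1598
B) 1598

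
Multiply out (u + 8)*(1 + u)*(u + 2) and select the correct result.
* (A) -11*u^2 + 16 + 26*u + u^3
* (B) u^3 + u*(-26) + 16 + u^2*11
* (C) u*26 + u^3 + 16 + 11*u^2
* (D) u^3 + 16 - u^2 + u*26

Expanding (u + 8)*(1 + u)*(u + 2):
= u*26 + u^3 + 16 + 11*u^2
C) u*26 + u^3 + 16 + 11*u^2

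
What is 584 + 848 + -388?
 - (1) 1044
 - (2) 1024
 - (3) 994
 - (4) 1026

First: 584 + 848 = 1432
Then: 1432 + -388 = 1044
1) 1044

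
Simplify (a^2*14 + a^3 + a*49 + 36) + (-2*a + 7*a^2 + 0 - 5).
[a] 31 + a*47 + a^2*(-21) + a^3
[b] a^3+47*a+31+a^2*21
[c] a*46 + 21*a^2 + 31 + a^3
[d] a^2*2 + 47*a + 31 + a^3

Adding the polynomials and combining like terms:
(a^2*14 + a^3 + a*49 + 36) + (-2*a + 7*a^2 + 0 - 5)
= a^3+47*a+31+a^2*21
b) a^3+47*a+31+a^2*21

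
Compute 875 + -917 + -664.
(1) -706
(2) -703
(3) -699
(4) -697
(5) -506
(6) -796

First: 875 + -917 = -42
Then: -42 + -664 = -706
1) -706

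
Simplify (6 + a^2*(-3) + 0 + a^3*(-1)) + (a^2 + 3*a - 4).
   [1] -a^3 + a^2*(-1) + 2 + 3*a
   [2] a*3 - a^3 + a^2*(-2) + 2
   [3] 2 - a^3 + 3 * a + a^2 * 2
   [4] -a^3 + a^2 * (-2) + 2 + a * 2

Adding the polynomials and combining like terms:
(6 + a^2*(-3) + 0 + a^3*(-1)) + (a^2 + 3*a - 4)
= a*3 - a^3 + a^2*(-2) + 2
2) a*3 - a^3 + a^2*(-2) + 2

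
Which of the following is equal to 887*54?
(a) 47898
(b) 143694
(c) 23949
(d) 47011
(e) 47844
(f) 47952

887 * 54 = 47898
a) 47898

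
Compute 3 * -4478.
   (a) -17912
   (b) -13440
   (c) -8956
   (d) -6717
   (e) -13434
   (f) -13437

3 * -4478 = -13434
e) -13434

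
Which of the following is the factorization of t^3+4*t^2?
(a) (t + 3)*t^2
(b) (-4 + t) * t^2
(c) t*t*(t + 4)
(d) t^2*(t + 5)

We need to factor t^3+4*t^2.
The factored form is t*t*(t + 4).
c) t*t*(t + 4)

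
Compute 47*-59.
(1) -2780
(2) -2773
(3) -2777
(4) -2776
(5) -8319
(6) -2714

47 * -59 = -2773
2) -2773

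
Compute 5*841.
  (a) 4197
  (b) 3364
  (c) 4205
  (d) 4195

5 * 841 = 4205
c) 4205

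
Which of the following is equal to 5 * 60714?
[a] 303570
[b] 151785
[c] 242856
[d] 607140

5 * 60714 = 303570
a) 303570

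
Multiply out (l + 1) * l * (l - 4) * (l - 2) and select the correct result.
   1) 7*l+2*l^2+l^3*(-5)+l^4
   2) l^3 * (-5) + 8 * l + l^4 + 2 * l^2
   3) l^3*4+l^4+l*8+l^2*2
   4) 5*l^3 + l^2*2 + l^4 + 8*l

Expanding (l + 1) * l * (l - 4) * (l - 2):
= l^3 * (-5) + 8 * l + l^4 + 2 * l^2
2) l^3 * (-5) + 8 * l + l^4 + 2 * l^2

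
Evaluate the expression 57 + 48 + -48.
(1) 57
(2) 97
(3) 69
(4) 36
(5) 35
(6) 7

First: 57 + 48 = 105
Then: 105 + -48 = 57
1) 57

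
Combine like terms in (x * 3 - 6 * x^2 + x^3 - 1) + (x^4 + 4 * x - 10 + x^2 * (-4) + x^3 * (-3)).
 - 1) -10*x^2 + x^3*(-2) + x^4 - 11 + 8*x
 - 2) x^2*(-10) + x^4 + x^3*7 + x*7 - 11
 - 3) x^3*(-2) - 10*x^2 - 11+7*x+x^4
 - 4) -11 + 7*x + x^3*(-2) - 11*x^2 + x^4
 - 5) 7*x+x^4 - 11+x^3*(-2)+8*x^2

Adding the polynomials and combining like terms:
(x*3 - 6*x^2 + x^3 - 1) + (x^4 + 4*x - 10 + x^2*(-4) + x^3*(-3))
= x^3*(-2) - 10*x^2 - 11+7*x+x^4
3) x^3*(-2) - 10*x^2 - 11+7*x+x^4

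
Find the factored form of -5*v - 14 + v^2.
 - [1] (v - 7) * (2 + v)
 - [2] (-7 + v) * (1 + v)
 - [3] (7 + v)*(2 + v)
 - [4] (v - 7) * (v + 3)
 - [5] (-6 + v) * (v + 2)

We need to factor -5*v - 14 + v^2.
The factored form is (v - 7) * (2 + v).
1) (v - 7) * (2 + v)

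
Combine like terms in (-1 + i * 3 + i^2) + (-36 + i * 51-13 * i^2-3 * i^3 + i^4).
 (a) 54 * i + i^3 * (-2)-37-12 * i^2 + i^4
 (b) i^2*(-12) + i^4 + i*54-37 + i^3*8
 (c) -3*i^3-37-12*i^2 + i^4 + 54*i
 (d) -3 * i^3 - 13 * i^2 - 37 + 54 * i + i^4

Adding the polynomials and combining like terms:
(-1 + i*3 + i^2) + (-36 + i*51 - 13*i^2 - 3*i^3 + i^4)
= -3*i^3-37-12*i^2 + i^4 + 54*i
c) -3*i^3-37-12*i^2 + i^4 + 54*i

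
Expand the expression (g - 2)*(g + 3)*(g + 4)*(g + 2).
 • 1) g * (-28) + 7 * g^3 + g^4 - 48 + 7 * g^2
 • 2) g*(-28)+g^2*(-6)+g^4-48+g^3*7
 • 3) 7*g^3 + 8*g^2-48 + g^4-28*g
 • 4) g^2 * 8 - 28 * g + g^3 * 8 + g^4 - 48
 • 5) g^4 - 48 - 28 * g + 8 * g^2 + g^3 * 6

Expanding (g - 2)*(g + 3)*(g + 4)*(g + 2):
= 7*g^3 + 8*g^2-48 + g^4-28*g
3) 7*g^3 + 8*g^2-48 + g^4-28*g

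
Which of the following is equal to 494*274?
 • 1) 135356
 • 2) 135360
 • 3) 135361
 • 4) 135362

494 * 274 = 135356
1) 135356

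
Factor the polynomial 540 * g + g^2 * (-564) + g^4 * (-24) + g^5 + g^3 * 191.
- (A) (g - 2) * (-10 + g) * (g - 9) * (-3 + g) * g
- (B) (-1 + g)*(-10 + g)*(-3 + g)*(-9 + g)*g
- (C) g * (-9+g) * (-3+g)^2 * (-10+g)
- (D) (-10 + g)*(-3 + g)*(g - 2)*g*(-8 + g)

We need to factor 540 * g + g^2 * (-564) + g^4 * (-24) + g^5 + g^3 * 191.
The factored form is (g - 2) * (-10 + g) * (g - 9) * (-3 + g) * g.
A) (g - 2) * (-10 + g) * (g - 9) * (-3 + g) * g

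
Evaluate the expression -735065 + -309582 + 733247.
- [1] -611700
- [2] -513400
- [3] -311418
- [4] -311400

First: -735065 + -309582 = -1044647
Then: -1044647 + 733247 = -311400
4) -311400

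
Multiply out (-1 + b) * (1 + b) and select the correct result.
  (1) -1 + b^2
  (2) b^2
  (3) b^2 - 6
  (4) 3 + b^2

Expanding (-1 + b) * (1 + b):
= -1 + b^2
1) -1 + b^2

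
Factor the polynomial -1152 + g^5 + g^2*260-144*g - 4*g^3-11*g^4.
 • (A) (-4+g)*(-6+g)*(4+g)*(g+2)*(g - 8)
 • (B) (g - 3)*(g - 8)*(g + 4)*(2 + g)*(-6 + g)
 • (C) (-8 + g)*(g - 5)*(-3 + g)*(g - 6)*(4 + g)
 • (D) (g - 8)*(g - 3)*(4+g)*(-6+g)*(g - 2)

We need to factor -1152 + g^5 + g^2*260-144*g - 4*g^3-11*g^4.
The factored form is (g - 3)*(g - 8)*(g + 4)*(2 + g)*(-6 + g).
B) (g - 3)*(g - 8)*(g + 4)*(2 + g)*(-6 + g)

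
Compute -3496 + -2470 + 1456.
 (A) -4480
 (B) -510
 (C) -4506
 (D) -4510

First: -3496 + -2470 = -5966
Then: -5966 + 1456 = -4510
D) -4510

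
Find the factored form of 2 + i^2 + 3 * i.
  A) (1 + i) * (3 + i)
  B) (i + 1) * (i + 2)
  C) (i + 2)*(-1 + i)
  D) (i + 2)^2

We need to factor 2 + i^2 + 3 * i.
The factored form is (i + 1) * (i + 2).
B) (i + 1) * (i + 2)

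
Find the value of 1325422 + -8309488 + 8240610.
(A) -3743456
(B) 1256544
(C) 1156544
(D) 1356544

First: 1325422 + -8309488 = -6984066
Then: -6984066 + 8240610 = 1256544
B) 1256544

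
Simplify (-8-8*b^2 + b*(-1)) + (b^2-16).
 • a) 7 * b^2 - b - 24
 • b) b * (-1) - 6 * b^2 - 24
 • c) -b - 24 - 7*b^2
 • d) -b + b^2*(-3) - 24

Adding the polynomials and combining like terms:
(-8 - 8*b^2 + b*(-1)) + (b^2 - 16)
= -b - 24 - 7*b^2
c) -b - 24 - 7*b^2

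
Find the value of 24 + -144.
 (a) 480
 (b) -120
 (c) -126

24 + -144 = -120
b) -120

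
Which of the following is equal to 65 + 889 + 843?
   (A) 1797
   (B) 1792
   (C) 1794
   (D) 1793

First: 65 + 889 = 954
Then: 954 + 843 = 1797
A) 1797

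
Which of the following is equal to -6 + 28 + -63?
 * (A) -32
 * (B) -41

First: -6 + 28 = 22
Then: 22 + -63 = -41
B) -41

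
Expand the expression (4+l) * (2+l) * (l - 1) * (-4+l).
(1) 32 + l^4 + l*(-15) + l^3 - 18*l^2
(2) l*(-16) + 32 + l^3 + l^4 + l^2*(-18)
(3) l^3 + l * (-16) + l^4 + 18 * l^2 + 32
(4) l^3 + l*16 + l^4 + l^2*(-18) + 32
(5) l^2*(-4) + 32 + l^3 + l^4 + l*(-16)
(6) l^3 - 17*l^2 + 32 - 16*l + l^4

Expanding (4+l) * (2+l) * (l - 1) * (-4+l):
= l*(-16) + 32 + l^3 + l^4 + l^2*(-18)
2) l*(-16) + 32 + l^3 + l^4 + l^2*(-18)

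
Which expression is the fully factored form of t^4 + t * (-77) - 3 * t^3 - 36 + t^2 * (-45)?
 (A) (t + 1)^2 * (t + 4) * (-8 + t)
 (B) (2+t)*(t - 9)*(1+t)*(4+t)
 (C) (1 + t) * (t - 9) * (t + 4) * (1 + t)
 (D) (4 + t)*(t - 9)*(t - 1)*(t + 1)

We need to factor t^4 + t * (-77) - 3 * t^3 - 36 + t^2 * (-45).
The factored form is (1 + t) * (t - 9) * (t + 4) * (1 + t).
C) (1 + t) * (t - 9) * (t + 4) * (1 + t)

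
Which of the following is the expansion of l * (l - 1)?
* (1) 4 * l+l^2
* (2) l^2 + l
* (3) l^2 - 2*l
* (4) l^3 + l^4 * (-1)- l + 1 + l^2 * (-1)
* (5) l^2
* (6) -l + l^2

Expanding l * (l - 1):
= -l + l^2
6) -l + l^2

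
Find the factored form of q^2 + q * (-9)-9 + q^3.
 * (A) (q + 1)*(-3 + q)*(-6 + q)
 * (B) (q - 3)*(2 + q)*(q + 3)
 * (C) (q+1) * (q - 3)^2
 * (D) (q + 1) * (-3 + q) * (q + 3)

We need to factor q^2 + q * (-9)-9 + q^3.
The factored form is (q + 1) * (-3 + q) * (q + 3).
D) (q + 1) * (-3 + q) * (q + 3)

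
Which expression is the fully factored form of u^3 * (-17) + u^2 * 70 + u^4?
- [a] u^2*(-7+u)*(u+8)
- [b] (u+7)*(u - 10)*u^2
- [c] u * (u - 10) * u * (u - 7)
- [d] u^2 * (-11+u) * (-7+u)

We need to factor u^3 * (-17) + u^2 * 70 + u^4.
The factored form is u * (u - 10) * u * (u - 7).
c) u * (u - 10) * u * (u - 7)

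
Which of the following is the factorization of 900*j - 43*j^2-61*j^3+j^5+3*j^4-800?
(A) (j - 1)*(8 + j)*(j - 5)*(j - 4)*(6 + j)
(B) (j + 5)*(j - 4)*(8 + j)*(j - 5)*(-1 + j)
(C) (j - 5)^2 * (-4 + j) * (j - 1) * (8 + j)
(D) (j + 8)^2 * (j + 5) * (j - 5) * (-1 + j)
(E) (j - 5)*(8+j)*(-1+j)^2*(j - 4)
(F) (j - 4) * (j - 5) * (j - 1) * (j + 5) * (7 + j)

We need to factor 900*j - 43*j^2-61*j^3+j^5+3*j^4-800.
The factored form is (j + 5)*(j - 4)*(8 + j)*(j - 5)*(-1 + j).
B) (j + 5)*(j - 4)*(8 + j)*(j - 5)*(-1 + j)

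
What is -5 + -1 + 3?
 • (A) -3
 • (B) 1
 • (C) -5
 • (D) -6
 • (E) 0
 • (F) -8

First: -5 + -1 = -6
Then: -6 + 3 = -3
A) -3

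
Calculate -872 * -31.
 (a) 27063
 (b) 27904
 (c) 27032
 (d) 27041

-872 * -31 = 27032
c) 27032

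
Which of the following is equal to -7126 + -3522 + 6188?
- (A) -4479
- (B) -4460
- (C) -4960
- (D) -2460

First: -7126 + -3522 = -10648
Then: -10648 + 6188 = -4460
B) -4460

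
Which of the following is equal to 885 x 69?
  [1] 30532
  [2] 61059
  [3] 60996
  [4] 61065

885 * 69 = 61065
4) 61065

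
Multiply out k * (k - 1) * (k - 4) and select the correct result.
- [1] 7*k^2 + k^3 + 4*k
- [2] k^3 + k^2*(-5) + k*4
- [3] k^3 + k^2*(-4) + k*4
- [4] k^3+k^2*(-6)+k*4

Expanding k * (k - 1) * (k - 4):
= k^3 + k^2*(-5) + k*4
2) k^3 + k^2*(-5) + k*4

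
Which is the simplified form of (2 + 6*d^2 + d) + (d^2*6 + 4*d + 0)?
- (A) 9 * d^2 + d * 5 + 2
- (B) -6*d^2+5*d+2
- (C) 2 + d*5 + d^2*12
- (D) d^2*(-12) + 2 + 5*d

Adding the polynomials and combining like terms:
(2 + 6*d^2 + d) + (d^2*6 + 4*d + 0)
= 2 + d*5 + d^2*12
C) 2 + d*5 + d^2*12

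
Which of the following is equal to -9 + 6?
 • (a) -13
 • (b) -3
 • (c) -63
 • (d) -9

-9 + 6 = -3
b) -3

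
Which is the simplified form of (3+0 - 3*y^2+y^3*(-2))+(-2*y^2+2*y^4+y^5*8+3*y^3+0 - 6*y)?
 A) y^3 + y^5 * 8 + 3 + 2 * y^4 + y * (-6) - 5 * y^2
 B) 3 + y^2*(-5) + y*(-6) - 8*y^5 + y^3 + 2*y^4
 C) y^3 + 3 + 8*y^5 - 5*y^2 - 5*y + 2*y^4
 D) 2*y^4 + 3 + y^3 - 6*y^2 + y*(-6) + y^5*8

Adding the polynomials and combining like terms:
(3 + 0 - 3*y^2 + y^3*(-2)) + (-2*y^2 + 2*y^4 + y^5*8 + 3*y^3 + 0 - 6*y)
= y^3 + y^5 * 8 + 3 + 2 * y^4 + y * (-6) - 5 * y^2
A) y^3 + y^5 * 8 + 3 + 2 * y^4 + y * (-6) - 5 * y^2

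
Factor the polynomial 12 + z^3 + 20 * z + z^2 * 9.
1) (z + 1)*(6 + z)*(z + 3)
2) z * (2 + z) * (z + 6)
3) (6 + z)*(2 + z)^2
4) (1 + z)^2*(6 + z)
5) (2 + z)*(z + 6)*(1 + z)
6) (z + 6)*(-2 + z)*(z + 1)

We need to factor 12 + z^3 + 20 * z + z^2 * 9.
The factored form is (2 + z)*(z + 6)*(1 + z).
5) (2 + z)*(z + 6)*(1 + z)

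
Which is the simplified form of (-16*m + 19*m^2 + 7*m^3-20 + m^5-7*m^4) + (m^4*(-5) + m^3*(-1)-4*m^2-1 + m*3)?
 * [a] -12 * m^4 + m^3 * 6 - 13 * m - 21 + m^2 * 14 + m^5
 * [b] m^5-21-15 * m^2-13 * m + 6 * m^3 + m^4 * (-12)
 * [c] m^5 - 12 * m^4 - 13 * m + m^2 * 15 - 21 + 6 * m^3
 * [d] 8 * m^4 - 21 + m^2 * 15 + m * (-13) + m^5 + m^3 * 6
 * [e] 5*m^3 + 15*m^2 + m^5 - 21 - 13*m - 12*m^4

Adding the polynomials and combining like terms:
(-16*m + 19*m^2 + 7*m^3 - 20 + m^5 - 7*m^4) + (m^4*(-5) + m^3*(-1) - 4*m^2 - 1 + m*3)
= m^5 - 12 * m^4 - 13 * m + m^2 * 15 - 21 + 6 * m^3
c) m^5 - 12 * m^4 - 13 * m + m^2 * 15 - 21 + 6 * m^3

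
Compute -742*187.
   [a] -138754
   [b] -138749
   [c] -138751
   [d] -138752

-742 * 187 = -138754
a) -138754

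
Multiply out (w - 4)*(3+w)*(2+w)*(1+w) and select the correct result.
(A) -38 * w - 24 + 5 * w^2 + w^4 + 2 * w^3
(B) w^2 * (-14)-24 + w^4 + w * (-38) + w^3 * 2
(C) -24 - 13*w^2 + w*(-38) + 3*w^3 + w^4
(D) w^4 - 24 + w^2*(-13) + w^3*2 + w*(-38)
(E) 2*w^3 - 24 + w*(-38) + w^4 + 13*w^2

Expanding (w - 4)*(3+w)*(2+w)*(1+w):
= w^4 - 24 + w^2*(-13) + w^3*2 + w*(-38)
D) w^4 - 24 + w^2*(-13) + w^3*2 + w*(-38)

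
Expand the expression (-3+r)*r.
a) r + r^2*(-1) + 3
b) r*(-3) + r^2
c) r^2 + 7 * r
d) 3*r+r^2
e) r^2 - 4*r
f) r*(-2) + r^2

Expanding (-3+r)*r:
= r*(-3) + r^2
b) r*(-3) + r^2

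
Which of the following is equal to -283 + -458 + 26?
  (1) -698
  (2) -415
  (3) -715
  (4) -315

First: -283 + -458 = -741
Then: -741 + 26 = -715
3) -715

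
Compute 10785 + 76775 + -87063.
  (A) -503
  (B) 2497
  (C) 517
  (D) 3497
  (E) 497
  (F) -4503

First: 10785 + 76775 = 87560
Then: 87560 + -87063 = 497
E) 497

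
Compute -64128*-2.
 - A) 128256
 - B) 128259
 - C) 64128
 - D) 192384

-64128 * -2 = 128256
A) 128256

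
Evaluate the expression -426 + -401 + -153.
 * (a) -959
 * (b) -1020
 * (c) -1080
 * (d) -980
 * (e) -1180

First: -426 + -401 = -827
Then: -827 + -153 = -980
d) -980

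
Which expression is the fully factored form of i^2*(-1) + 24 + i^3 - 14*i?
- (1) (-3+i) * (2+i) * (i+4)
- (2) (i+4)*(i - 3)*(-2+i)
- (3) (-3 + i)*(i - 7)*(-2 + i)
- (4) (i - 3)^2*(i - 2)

We need to factor i^2*(-1) + 24 + i^3 - 14*i.
The factored form is (i+4)*(i - 3)*(-2+i).
2) (i+4)*(i - 3)*(-2+i)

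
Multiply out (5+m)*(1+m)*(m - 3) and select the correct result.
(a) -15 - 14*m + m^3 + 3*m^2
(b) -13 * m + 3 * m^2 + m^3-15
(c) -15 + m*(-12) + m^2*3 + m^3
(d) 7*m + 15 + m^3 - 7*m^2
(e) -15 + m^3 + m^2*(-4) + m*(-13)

Expanding (5+m)*(1+m)*(m - 3):
= -13 * m + 3 * m^2 + m^3-15
b) -13 * m + 3 * m^2 + m^3-15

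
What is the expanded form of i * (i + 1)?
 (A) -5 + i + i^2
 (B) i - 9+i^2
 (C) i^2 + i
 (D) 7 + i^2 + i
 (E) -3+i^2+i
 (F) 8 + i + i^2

Expanding i * (i + 1):
= i^2 + i
C) i^2 + i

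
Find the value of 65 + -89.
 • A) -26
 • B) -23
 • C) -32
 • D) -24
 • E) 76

65 + -89 = -24
D) -24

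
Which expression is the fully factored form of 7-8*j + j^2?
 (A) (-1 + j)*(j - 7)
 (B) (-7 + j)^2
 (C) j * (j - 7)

We need to factor 7-8*j + j^2.
The factored form is (-1 + j)*(j - 7).
A) (-1 + j)*(j - 7)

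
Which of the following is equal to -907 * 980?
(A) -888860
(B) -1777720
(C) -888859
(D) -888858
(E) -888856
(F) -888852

-907 * 980 = -888860
A) -888860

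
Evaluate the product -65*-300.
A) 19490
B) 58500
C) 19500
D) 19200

-65 * -300 = 19500
C) 19500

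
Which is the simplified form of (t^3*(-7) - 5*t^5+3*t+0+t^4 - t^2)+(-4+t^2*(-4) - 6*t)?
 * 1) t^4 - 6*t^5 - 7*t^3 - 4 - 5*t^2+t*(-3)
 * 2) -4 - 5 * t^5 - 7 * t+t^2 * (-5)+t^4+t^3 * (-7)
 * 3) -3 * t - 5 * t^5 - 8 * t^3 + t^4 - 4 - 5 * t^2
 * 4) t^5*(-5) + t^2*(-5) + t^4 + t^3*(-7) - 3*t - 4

Adding the polynomials and combining like terms:
(t^3*(-7) - 5*t^5 + 3*t + 0 + t^4 - t^2) + (-4 + t^2*(-4) - 6*t)
= t^5*(-5) + t^2*(-5) + t^4 + t^3*(-7) - 3*t - 4
4) t^5*(-5) + t^2*(-5) + t^4 + t^3*(-7) - 3*t - 4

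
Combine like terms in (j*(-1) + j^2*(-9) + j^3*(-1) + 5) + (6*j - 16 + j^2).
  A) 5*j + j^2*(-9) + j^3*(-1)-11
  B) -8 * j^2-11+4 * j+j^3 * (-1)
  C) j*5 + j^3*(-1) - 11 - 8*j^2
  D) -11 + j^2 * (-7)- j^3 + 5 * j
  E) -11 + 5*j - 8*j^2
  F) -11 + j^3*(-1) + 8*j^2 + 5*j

Adding the polynomials and combining like terms:
(j*(-1) + j^2*(-9) + j^3*(-1) + 5) + (6*j - 16 + j^2)
= j*5 + j^3*(-1) - 11 - 8*j^2
C) j*5 + j^3*(-1) - 11 - 8*j^2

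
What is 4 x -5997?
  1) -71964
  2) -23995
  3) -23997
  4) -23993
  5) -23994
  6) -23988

4 * -5997 = -23988
6) -23988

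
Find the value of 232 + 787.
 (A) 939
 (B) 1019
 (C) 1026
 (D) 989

232 + 787 = 1019
B) 1019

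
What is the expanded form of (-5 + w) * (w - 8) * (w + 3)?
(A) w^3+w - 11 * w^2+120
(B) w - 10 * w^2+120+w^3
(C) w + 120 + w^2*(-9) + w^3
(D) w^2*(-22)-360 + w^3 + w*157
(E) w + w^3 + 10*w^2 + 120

Expanding (-5 + w) * (w - 8) * (w + 3):
= w - 10 * w^2+120+w^3
B) w - 10 * w^2+120+w^3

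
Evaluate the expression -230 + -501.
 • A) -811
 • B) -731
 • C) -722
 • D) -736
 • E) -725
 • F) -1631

-230 + -501 = -731
B) -731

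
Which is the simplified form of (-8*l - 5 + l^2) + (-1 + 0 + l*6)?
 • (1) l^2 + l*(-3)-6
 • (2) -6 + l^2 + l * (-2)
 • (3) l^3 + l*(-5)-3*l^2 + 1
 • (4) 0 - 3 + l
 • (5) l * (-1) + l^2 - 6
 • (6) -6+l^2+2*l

Adding the polynomials and combining like terms:
(-8*l - 5 + l^2) + (-1 + 0 + l*6)
= -6 + l^2 + l * (-2)
2) -6 + l^2 + l * (-2)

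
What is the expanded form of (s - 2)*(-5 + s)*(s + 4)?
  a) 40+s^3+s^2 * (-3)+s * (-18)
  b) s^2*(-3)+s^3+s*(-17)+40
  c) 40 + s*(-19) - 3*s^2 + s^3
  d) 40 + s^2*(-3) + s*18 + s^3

Expanding (s - 2)*(-5 + s)*(s + 4):
= 40+s^3+s^2 * (-3)+s * (-18)
a) 40+s^3+s^2 * (-3)+s * (-18)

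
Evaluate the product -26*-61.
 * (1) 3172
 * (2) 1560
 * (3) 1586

-26 * -61 = 1586
3) 1586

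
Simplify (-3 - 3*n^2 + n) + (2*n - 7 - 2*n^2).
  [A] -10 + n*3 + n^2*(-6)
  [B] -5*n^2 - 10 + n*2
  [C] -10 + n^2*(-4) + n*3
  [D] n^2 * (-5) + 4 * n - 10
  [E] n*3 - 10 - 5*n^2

Adding the polynomials and combining like terms:
(-3 - 3*n^2 + n) + (2*n - 7 - 2*n^2)
= n*3 - 10 - 5*n^2
E) n*3 - 10 - 5*n^2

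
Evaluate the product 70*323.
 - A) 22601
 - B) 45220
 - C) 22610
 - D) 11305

70 * 323 = 22610
C) 22610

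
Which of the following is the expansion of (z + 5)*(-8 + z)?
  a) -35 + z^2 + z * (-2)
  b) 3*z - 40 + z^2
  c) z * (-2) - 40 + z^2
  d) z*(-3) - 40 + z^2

Expanding (z + 5)*(-8 + z):
= z*(-3) - 40 + z^2
d) z*(-3) - 40 + z^2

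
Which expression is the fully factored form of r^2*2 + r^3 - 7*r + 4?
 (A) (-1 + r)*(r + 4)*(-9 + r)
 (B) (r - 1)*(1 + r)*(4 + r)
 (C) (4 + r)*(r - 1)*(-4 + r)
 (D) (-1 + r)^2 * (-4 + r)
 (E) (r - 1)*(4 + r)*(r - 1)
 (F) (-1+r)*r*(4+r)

We need to factor r^2*2 + r^3 - 7*r + 4.
The factored form is (r - 1)*(4 + r)*(r - 1).
E) (r - 1)*(4 + r)*(r - 1)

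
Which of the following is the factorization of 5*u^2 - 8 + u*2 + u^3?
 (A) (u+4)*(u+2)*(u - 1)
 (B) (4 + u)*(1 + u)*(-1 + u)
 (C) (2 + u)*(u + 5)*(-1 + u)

We need to factor 5*u^2 - 8 + u*2 + u^3.
The factored form is (u+4)*(u+2)*(u - 1).
A) (u+4)*(u+2)*(u - 1)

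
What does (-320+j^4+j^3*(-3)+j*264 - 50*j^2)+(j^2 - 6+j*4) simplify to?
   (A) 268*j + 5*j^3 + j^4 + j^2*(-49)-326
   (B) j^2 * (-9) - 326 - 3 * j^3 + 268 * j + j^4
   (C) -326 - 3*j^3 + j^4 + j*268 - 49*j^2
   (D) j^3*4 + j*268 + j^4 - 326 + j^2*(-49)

Adding the polynomials and combining like terms:
(-320 + j^4 + j^3*(-3) + j*264 - 50*j^2) + (j^2 - 6 + j*4)
= -326 - 3*j^3 + j^4 + j*268 - 49*j^2
C) -326 - 3*j^3 + j^4 + j*268 - 49*j^2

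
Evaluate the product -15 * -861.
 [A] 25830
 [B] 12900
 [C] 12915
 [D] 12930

-15 * -861 = 12915
C) 12915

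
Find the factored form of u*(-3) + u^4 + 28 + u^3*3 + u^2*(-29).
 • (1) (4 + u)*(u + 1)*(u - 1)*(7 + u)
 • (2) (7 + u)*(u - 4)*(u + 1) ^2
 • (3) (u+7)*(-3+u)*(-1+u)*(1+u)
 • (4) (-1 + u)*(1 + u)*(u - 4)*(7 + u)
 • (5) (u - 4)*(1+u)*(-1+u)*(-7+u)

We need to factor u*(-3) + u^4 + 28 + u^3*3 + u^2*(-29).
The factored form is (-1 + u)*(1 + u)*(u - 4)*(7 + u).
4) (-1 + u)*(1 + u)*(u - 4)*(7 + u)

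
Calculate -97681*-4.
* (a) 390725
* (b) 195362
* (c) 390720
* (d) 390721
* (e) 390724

-97681 * -4 = 390724
e) 390724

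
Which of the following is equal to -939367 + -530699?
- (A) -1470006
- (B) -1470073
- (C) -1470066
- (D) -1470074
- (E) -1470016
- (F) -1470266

-939367 + -530699 = -1470066
C) -1470066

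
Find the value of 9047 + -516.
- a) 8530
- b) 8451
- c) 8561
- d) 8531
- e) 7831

9047 + -516 = 8531
d) 8531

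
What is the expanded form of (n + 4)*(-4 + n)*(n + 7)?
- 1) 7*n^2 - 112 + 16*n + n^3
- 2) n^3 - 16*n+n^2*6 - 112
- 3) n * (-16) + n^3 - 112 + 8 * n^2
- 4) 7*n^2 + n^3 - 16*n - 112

Expanding (n + 4)*(-4 + n)*(n + 7):
= 7*n^2 + n^3 - 16*n - 112
4) 7*n^2 + n^3 - 16*n - 112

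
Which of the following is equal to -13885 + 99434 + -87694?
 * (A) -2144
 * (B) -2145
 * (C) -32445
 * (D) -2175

First: -13885 + 99434 = 85549
Then: 85549 + -87694 = -2145
B) -2145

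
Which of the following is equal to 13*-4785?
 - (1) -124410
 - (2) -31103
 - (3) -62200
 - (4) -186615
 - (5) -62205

13 * -4785 = -62205
5) -62205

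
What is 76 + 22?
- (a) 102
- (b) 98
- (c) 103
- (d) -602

76 + 22 = 98
b) 98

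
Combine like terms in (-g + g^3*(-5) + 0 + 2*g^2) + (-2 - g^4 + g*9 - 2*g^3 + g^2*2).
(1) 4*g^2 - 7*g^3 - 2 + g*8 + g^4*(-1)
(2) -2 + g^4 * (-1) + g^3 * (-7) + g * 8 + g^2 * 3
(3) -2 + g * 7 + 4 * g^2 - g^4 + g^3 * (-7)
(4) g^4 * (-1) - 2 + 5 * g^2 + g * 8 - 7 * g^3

Adding the polynomials and combining like terms:
(-g + g^3*(-5) + 0 + 2*g^2) + (-2 - g^4 + g*9 - 2*g^3 + g^2*2)
= 4*g^2 - 7*g^3 - 2 + g*8 + g^4*(-1)
1) 4*g^2 - 7*g^3 - 2 + g*8 + g^4*(-1)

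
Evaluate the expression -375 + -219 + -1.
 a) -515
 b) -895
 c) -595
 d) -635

First: -375 + -219 = -594
Then: -594 + -1 = -595
c) -595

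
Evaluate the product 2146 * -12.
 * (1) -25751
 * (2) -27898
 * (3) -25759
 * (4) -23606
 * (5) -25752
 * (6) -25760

2146 * -12 = -25752
5) -25752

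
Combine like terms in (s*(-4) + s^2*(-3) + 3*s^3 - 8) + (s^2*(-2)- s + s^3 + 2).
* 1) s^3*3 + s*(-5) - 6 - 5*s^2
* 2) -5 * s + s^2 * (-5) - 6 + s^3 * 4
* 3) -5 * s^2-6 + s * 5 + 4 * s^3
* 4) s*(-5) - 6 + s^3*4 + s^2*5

Adding the polynomials and combining like terms:
(s*(-4) + s^2*(-3) + 3*s^3 - 8) + (s^2*(-2) - s + s^3 + 2)
= -5 * s + s^2 * (-5) - 6 + s^3 * 4
2) -5 * s + s^2 * (-5) - 6 + s^3 * 4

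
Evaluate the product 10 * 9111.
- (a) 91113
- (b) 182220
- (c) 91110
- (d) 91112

10 * 9111 = 91110
c) 91110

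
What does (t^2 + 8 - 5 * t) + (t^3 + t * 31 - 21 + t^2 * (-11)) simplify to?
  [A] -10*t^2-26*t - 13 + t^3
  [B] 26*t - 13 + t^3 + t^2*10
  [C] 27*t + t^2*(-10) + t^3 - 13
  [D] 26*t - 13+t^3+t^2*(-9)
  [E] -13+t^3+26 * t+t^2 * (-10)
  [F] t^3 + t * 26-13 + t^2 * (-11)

Adding the polynomials and combining like terms:
(t^2 + 8 - 5*t) + (t^3 + t*31 - 21 + t^2*(-11))
= -13+t^3+26 * t+t^2 * (-10)
E) -13+t^3+26 * t+t^2 * (-10)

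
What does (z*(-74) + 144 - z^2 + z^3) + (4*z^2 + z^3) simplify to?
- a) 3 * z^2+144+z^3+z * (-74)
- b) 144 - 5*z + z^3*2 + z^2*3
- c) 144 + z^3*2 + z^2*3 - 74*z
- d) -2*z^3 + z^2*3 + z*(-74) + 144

Adding the polynomials and combining like terms:
(z*(-74) + 144 - z^2 + z^3) + (4*z^2 + z^3)
= 144 + z^3*2 + z^2*3 - 74*z
c) 144 + z^3*2 + z^2*3 - 74*z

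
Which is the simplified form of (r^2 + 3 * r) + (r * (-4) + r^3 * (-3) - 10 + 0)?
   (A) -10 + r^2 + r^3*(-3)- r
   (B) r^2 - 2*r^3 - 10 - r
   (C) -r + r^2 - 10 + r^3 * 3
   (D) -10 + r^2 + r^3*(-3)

Adding the polynomials and combining like terms:
(r^2 + 3*r) + (r*(-4) + r^3*(-3) - 10 + 0)
= -10 + r^2 + r^3*(-3)- r
A) -10 + r^2 + r^3*(-3)- r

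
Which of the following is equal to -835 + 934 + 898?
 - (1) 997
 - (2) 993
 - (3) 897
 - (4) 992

First: -835 + 934 = 99
Then: 99 + 898 = 997
1) 997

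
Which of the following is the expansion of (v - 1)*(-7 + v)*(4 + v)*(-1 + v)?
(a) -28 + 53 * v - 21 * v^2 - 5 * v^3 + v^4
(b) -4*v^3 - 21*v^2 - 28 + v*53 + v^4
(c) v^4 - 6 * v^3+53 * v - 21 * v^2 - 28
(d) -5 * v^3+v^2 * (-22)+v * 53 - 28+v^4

Expanding (v - 1)*(-7 + v)*(4 + v)*(-1 + v):
= -28 + 53 * v - 21 * v^2 - 5 * v^3 + v^4
a) -28 + 53 * v - 21 * v^2 - 5 * v^3 + v^4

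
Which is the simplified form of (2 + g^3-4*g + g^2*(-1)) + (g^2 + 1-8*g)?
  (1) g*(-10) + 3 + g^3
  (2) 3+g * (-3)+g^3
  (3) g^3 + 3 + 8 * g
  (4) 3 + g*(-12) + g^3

Adding the polynomials and combining like terms:
(2 + g^3 - 4*g + g^2*(-1)) + (g^2 + 1 - 8*g)
= 3 + g*(-12) + g^3
4) 3 + g*(-12) + g^3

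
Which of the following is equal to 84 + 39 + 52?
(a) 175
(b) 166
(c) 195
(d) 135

First: 84 + 39 = 123
Then: 123 + 52 = 175
a) 175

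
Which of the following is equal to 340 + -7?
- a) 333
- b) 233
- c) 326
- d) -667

340 + -7 = 333
a) 333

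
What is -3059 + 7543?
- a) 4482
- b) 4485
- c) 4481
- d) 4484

-3059 + 7543 = 4484
d) 4484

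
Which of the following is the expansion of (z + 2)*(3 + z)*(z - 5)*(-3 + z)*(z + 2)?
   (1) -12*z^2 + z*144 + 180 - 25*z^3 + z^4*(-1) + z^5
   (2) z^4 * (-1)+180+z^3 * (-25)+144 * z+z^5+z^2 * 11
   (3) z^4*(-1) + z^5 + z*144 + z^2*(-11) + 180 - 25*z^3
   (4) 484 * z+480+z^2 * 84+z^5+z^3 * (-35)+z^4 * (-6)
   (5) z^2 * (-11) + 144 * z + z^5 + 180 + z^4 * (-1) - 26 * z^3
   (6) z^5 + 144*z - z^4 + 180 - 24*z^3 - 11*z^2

Expanding (z + 2)*(3 + z)*(z - 5)*(-3 + z)*(z + 2):
= z^4*(-1) + z^5 + z*144 + z^2*(-11) + 180 - 25*z^3
3) z^4*(-1) + z^5 + z*144 + z^2*(-11) + 180 - 25*z^3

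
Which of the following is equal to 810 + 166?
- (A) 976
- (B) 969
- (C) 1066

810 + 166 = 976
A) 976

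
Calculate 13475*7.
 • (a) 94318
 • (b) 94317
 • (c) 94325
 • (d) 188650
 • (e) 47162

13475 * 7 = 94325
c) 94325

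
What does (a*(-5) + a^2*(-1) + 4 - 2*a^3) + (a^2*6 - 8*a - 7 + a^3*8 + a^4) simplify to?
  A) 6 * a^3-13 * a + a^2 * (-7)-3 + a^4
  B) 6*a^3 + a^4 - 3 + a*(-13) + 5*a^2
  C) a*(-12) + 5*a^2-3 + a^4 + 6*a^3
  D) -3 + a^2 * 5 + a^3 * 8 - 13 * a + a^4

Adding the polynomials and combining like terms:
(a*(-5) + a^2*(-1) + 4 - 2*a^3) + (a^2*6 - 8*a - 7 + a^3*8 + a^4)
= 6*a^3 + a^4 - 3 + a*(-13) + 5*a^2
B) 6*a^3 + a^4 - 3 + a*(-13) + 5*a^2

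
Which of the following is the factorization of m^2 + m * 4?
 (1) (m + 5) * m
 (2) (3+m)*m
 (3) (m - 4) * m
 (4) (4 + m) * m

We need to factor m^2 + m * 4.
The factored form is (4 + m) * m.
4) (4 + m) * m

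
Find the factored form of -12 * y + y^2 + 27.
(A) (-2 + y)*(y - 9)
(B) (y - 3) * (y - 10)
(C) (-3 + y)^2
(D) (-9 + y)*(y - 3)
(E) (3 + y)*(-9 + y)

We need to factor -12 * y + y^2 + 27.
The factored form is (-9 + y)*(y - 3).
D) (-9 + y)*(y - 3)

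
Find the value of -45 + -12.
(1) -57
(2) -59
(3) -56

-45 + -12 = -57
1) -57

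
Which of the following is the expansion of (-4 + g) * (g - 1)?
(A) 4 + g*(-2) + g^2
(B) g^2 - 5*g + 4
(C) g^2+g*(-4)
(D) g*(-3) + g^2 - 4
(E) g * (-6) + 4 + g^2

Expanding (-4 + g) * (g - 1):
= g^2 - 5*g + 4
B) g^2 - 5*g + 4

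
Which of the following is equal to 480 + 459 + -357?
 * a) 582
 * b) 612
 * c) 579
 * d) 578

First: 480 + 459 = 939
Then: 939 + -357 = 582
a) 582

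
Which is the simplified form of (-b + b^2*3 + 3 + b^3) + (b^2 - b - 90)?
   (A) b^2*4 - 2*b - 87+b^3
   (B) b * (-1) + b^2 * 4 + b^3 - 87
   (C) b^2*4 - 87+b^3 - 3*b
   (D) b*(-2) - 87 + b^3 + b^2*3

Adding the polynomials and combining like terms:
(-b + b^2*3 + 3 + b^3) + (b^2 - b - 90)
= b^2*4 - 2*b - 87+b^3
A) b^2*4 - 2*b - 87+b^3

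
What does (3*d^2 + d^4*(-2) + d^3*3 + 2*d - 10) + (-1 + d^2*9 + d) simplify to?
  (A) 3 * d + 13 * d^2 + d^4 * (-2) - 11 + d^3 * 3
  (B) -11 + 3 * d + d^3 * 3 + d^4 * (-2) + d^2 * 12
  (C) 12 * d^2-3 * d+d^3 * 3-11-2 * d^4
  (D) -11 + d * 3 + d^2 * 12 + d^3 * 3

Adding the polynomials and combining like terms:
(3*d^2 + d^4*(-2) + d^3*3 + 2*d - 10) + (-1 + d^2*9 + d)
= -11 + 3 * d + d^3 * 3 + d^4 * (-2) + d^2 * 12
B) -11 + 3 * d + d^3 * 3 + d^4 * (-2) + d^2 * 12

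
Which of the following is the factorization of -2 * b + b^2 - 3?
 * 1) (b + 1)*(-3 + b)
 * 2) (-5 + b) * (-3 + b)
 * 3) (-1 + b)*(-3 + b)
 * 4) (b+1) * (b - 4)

We need to factor -2 * b + b^2 - 3.
The factored form is (b + 1)*(-3 + b).
1) (b + 1)*(-3 + b)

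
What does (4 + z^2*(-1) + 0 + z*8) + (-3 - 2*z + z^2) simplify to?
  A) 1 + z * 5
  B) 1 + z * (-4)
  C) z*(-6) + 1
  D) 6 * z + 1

Adding the polynomials and combining like terms:
(4 + z^2*(-1) + 0 + z*8) + (-3 - 2*z + z^2)
= 6 * z + 1
D) 6 * z + 1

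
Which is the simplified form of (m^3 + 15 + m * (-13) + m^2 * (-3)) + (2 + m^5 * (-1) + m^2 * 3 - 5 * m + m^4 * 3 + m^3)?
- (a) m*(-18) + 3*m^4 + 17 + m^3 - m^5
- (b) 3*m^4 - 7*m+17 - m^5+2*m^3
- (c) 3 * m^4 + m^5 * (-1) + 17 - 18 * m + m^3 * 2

Adding the polynomials and combining like terms:
(m^3 + 15 + m*(-13) + m^2*(-3)) + (2 + m^5*(-1) + m^2*3 - 5*m + m^4*3 + m^3)
= 3 * m^4 + m^5 * (-1) + 17 - 18 * m + m^3 * 2
c) 3 * m^4 + m^5 * (-1) + 17 - 18 * m + m^3 * 2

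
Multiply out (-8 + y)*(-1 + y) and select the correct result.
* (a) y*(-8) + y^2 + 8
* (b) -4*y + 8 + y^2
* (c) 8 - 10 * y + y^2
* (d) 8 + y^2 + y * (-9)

Expanding (-8 + y)*(-1 + y):
= 8 + y^2 + y * (-9)
d) 8 + y^2 + y * (-9)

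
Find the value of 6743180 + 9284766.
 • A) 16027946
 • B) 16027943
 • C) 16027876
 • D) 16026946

6743180 + 9284766 = 16027946
A) 16027946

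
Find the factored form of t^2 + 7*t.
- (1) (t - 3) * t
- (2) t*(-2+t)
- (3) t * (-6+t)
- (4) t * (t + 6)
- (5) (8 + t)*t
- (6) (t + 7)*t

We need to factor t^2 + 7*t.
The factored form is (t + 7)*t.
6) (t + 7)*t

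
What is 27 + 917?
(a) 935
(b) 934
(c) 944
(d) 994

27 + 917 = 944
c) 944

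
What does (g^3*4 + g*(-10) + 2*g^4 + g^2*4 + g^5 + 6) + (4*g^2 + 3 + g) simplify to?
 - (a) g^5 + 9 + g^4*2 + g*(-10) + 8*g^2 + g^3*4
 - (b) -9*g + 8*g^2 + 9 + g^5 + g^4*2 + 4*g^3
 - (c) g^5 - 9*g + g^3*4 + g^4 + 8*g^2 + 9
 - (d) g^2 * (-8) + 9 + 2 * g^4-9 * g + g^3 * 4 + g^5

Adding the polynomials and combining like terms:
(g^3*4 + g*(-10) + 2*g^4 + g^2*4 + g^5 + 6) + (4*g^2 + 3 + g)
= -9*g + 8*g^2 + 9 + g^5 + g^4*2 + 4*g^3
b) -9*g + 8*g^2 + 9 + g^5 + g^4*2 + 4*g^3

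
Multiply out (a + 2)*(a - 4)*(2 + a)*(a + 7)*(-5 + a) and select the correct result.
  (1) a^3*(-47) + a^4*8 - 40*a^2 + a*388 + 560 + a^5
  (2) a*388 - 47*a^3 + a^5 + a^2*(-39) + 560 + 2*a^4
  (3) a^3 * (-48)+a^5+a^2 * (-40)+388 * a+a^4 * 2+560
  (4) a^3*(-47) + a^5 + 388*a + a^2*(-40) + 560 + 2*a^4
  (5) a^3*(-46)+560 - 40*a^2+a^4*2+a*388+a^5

Expanding (a + 2)*(a - 4)*(2 + a)*(a + 7)*(-5 + a):
= a^3*(-47) + a^5 + 388*a + a^2*(-40) + 560 + 2*a^4
4) a^3*(-47) + a^5 + 388*a + a^2*(-40) + 560 + 2*a^4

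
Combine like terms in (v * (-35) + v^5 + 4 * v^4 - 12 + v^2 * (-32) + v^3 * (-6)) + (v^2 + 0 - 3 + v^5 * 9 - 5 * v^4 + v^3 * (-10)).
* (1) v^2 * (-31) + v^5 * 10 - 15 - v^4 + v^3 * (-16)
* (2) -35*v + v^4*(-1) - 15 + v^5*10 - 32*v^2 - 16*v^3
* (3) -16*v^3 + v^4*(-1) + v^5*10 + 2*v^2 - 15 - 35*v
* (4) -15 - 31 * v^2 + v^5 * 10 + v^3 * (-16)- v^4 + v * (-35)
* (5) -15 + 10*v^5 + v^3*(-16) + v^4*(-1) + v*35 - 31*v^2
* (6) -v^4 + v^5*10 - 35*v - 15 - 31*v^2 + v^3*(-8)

Adding the polynomials and combining like terms:
(v*(-35) + v^5 + 4*v^4 - 12 + v^2*(-32) + v^3*(-6)) + (v^2 + 0 - 3 + v^5*9 - 5*v^4 + v^3*(-10))
= -15 - 31 * v^2 + v^5 * 10 + v^3 * (-16)- v^4 + v * (-35)
4) -15 - 31 * v^2 + v^5 * 10 + v^3 * (-16)- v^4 + v * (-35)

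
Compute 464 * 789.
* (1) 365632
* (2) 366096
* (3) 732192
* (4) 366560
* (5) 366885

464 * 789 = 366096
2) 366096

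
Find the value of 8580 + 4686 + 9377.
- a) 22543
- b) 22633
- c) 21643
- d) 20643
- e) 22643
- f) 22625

First: 8580 + 4686 = 13266
Then: 13266 + 9377 = 22643
e) 22643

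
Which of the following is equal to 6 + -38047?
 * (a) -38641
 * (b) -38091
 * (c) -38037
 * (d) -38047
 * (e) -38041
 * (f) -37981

6 + -38047 = -38041
e) -38041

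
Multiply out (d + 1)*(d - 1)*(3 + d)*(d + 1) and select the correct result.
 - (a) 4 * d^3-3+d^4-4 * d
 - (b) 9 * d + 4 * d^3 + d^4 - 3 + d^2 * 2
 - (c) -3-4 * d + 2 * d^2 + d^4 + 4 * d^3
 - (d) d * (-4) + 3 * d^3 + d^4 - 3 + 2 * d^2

Expanding (d + 1)*(d - 1)*(3 + d)*(d + 1):
= -3-4 * d + 2 * d^2 + d^4 + 4 * d^3
c) -3-4 * d + 2 * d^2 + d^4 + 4 * d^3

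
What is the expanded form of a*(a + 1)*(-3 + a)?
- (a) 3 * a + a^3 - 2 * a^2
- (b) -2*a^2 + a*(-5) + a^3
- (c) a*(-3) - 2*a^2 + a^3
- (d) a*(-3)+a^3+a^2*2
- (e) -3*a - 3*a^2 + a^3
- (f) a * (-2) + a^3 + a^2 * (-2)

Expanding a*(a + 1)*(-3 + a):
= a*(-3) - 2*a^2 + a^3
c) a*(-3) - 2*a^2 + a^3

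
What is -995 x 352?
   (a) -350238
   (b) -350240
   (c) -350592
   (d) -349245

-995 * 352 = -350240
b) -350240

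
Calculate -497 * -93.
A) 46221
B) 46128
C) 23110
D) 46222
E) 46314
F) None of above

-497 * -93 = 46221
A) 46221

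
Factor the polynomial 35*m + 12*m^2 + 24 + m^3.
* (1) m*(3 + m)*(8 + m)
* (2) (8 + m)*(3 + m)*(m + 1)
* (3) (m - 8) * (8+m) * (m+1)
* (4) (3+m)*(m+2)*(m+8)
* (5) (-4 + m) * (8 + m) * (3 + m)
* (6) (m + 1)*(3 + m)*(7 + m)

We need to factor 35*m + 12*m^2 + 24 + m^3.
The factored form is (8 + m)*(3 + m)*(m + 1).
2) (8 + m)*(3 + m)*(m + 1)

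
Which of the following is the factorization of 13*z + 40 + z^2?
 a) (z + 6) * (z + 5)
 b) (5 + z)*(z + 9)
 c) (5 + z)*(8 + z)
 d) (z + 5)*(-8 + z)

We need to factor 13*z + 40 + z^2.
The factored form is (5 + z)*(8 + z).
c) (5 + z)*(8 + z)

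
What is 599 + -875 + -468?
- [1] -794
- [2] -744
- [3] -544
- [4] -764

First: 599 + -875 = -276
Then: -276 + -468 = -744
2) -744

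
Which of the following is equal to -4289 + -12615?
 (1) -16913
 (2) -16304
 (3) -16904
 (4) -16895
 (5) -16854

-4289 + -12615 = -16904
3) -16904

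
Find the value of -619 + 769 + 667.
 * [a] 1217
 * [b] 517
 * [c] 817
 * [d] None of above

First: -619 + 769 = 150
Then: 150 + 667 = 817
c) 817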